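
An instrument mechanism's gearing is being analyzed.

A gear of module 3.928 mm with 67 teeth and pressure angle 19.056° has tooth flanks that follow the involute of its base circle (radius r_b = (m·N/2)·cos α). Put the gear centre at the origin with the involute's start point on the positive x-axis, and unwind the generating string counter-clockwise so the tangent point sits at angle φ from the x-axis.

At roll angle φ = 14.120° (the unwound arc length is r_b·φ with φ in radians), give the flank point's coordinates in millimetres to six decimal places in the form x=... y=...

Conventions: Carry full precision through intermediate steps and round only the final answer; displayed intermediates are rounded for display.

x=128.096703 y=0.616758

single-mesh involute tooth geometry (67T wheel at module 3.928)
pitch radius r_p = m·N/2 = 3.928·67/2 = 131.588000
base radius r_b = r_p·cos α = 131.588000·cos 19.056° = 124.376967
roll angle φ = 14.120° = 0.24644049 rad
x = r_b·(cos φ + φ·sin φ) = 128.096703
y = r_b·(sin φ − φ·cos φ) = 0.616758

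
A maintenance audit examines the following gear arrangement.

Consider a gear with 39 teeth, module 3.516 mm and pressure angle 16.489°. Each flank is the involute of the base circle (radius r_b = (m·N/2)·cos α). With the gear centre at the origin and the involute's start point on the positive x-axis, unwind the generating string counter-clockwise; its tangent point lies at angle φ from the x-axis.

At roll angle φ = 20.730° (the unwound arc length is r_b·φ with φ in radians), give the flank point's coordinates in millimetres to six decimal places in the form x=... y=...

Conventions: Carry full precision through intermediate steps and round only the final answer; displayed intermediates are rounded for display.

x=69.905509 y=1.024373

recognized (one wheel, involute flank): single-mesh tooth geometry, m = 3.516, N = 39
pitch radius r_p = m·N/2 = 3.516·39/2 = 68.562000
base radius r_b = r_p·cos α = 68.562000·cos 16.489° = 65.742336
roll angle φ = 20.730° = 0.36180675 rad
x = r_b·(cos φ + φ·sin φ) = 69.905509
y = r_b·(sin φ − φ·cos φ) = 1.024373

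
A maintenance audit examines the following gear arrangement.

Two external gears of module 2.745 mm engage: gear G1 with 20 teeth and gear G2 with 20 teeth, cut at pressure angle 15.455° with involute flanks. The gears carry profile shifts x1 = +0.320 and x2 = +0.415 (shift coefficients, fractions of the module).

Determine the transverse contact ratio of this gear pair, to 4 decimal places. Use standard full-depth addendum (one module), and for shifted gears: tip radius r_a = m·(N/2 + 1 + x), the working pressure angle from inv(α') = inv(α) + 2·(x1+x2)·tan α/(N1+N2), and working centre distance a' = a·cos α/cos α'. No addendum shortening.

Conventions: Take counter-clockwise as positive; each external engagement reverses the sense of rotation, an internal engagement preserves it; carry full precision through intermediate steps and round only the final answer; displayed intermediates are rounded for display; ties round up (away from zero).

topology: single-mesh involute geometry — m = 2.745, 20T/20T pair
base radii: r_b1 = 26.457409, r_b2 = 26.457409
tip radii: r_a1 = 31.073400, r_a2 = 31.334175
inv(α') = inv(15.455°) + 2·(+0.320+0.415)·tan α/(20+20) = 0.01689889  ⇒  α' = 20.82499°
a' = a·cos α / cos α' = 54.9000·cos 15.455°/cos 20.82499° = 56.613326
action lengths: √(r_a1²−r_b1²) = 16.296063, √(r_a2²−r_b2²) = 16.787972
base pitch p_b = π·m·cos α = 8.311840
CR = (16.296063 + 16.787972 − 56.613326·sin 20.82499°)/8.311840 = 1.558881
contact ratio ≈ 1.5589

1.5589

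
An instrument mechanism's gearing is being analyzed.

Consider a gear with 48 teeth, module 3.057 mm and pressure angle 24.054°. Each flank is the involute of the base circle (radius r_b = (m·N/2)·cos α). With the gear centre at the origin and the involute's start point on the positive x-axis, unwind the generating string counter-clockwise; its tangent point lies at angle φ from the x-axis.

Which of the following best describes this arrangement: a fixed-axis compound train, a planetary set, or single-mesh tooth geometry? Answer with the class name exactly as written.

single-mesh tooth geometry

recognized (one wheel, involute flank): single-mesh tooth geometry, m = 3.057, N = 48
classification: single-mesh tooth geometry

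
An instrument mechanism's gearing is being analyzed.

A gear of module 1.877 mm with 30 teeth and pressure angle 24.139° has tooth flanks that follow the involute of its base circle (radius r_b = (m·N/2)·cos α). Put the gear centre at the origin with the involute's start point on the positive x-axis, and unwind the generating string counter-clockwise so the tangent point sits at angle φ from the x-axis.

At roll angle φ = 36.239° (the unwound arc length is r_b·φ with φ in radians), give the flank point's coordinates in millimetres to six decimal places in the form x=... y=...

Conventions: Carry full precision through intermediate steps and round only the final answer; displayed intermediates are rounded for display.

x=30.329513 y=2.081519

single-mesh involute tooth geometry (30T wheel at module 1.877)
pitch radius r_p = m·N/2 = 1.877·30/2 = 28.155000
base radius r_b = r_p·cos α = 28.155000·cos 24.139° = 25.693015
roll angle φ = 36.239° = 0.63248987 rad
x = r_b·(cos φ + φ·sin φ) = 30.329513
y = r_b·(sin φ − φ·cos φ) = 2.081519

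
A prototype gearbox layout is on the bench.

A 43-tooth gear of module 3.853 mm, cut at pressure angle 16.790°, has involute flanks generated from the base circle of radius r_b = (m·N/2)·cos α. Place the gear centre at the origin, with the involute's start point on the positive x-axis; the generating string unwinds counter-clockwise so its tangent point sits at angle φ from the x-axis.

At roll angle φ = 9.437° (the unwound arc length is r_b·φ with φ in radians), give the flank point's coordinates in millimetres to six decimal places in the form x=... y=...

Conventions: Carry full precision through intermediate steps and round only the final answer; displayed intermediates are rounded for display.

single-mesh involute tooth geometry (43T wheel at module 3.853)
pitch radius r_p = m·N/2 = 3.853·43/2 = 82.839500
base radius r_b = r_p·cos α = 82.839500·cos 16.790° = 79.308046
roll angle φ = 9.437° = 0.16470672 rad
x = r_b·(cos φ + φ·sin φ) = 80.376508
y = r_b·(sin φ − φ·cos φ) = 0.117802

x=80.376508 y=0.117802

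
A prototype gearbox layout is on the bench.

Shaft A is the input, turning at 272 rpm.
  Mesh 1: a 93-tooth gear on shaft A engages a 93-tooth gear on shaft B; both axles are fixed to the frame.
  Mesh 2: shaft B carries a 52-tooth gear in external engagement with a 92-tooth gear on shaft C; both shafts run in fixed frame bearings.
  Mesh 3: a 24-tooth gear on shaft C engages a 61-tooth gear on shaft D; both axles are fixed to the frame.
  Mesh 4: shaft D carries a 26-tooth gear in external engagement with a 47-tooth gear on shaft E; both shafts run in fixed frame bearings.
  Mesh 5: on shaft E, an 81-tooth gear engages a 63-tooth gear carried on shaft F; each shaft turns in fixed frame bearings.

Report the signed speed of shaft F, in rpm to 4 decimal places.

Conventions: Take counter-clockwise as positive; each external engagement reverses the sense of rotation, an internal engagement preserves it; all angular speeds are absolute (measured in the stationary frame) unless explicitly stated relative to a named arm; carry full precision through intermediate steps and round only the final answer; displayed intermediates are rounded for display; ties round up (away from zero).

class = fixed-axis compound train [5 meshes; 5 ratios multiply, 5 sense flips]
mesh 1 [93T→93T]: ω = 272.0000×93/93 = 272.0000 rpm, sense flips to −
mesh 2 [52T→92T]: ω = 272.0000×52/92 = 153.7391 rpm, sense flips to +
mesh 3 [24T→61T]: ω = 153.7391×24/61 = 60.4875 rpm, sense flips to −
mesh 4 [26T→47T]: ω = 60.4875×26/47 = 33.4612 rpm, sense flips to +
mesh 5 [81T→63T]: ω = 33.4612×81/63 = 43.0215 rpm, sense flips to −
signed output speed = -43.0215 rpm

-43.0215 rpm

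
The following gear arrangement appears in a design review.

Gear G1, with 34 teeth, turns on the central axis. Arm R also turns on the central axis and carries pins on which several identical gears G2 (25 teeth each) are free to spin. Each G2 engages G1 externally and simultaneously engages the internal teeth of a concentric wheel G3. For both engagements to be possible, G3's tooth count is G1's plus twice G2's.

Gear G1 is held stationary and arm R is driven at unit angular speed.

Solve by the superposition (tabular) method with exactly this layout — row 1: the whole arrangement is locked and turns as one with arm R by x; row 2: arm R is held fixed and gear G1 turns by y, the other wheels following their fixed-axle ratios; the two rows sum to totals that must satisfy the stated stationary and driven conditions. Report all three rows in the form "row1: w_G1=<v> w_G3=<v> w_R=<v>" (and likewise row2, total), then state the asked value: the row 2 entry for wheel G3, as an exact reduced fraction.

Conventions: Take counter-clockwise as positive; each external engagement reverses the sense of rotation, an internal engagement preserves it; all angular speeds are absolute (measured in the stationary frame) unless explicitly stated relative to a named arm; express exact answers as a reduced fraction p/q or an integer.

row1: w_G1=1 w_G3=1 w_R=1
row2: w_G1=-1 w_G3=17/42 w_R=0
total: w_G1=0 w_G3=59/42 w_R=1
asked value: 17/42

recognized (axles ride arm R): planetary set, 34/25/84 teeth
row 1: whole set turns with the arm by x
superposition row 2 [arm held]: sun y, ring −(34/84)·y, arm 0
boundary: total ω_sun = x + y = 0 and total ω_arm = x = 1  ⇒  y = -1, x = 1
row 2 ring = −(34/84)·(-1) = 17/42
totals (row 1 + row 2): sun 1 + (-1) = 0, ring 1 + 17/42 = 59/42, arm 1 + 0 = 1
asked cell (row2, ring) = 17/42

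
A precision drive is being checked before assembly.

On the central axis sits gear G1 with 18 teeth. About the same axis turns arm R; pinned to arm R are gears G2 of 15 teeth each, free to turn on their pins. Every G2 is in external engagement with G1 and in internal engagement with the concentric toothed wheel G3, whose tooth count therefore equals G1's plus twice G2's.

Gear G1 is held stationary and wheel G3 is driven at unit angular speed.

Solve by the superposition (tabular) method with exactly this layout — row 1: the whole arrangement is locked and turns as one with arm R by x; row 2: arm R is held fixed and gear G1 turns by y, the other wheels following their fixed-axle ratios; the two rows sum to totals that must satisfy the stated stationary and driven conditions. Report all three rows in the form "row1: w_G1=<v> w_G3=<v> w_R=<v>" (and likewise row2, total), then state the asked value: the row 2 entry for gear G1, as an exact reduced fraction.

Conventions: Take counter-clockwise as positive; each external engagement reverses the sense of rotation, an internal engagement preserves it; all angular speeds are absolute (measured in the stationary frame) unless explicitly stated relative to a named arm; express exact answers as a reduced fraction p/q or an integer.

row1: w_G1=8/11 w_G3=8/11 w_R=8/11
row2: w_G1=-8/11 w_G3=3/11 w_R=0
total: w_G1=0 w_G3=1 w_R=8/11
asked value: -8/11

recognized (axles ride arm R): planetary set, 18/15/48 teeth
row 1: whole set turns with the arm by x
row 2 — arm fixed, fixed-axis ratios: sun y, ring −(18/48)·y, arm 0
boundary: total ω_sun = x + y = 0 and total ω_ring = x − (18/48)·y = 1  ⇒  y = -8/11, x = 8/11
row 2 ring = −(18/48)·(-8/11) = 3/11
totals (row 1 + row 2): sun 8/11 + (-8/11) = 0, ring 8/11 + 3/11 = 1, arm 8/11 + 0 = 8/11
asked cell (row2, sun) = -8/11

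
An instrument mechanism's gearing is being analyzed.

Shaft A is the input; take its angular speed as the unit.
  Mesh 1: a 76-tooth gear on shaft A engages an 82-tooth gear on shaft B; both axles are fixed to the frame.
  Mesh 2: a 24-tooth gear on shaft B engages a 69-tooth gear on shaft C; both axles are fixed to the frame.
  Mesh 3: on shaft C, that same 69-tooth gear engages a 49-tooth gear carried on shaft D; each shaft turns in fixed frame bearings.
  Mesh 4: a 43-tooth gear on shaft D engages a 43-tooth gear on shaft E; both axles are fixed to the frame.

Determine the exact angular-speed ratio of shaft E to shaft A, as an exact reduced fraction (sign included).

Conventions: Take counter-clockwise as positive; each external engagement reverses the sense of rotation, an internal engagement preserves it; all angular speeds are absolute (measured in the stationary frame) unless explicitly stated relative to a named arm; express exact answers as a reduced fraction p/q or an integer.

912/2009

class = fixed-axis compound train [4 meshes; 4 ratios multiply, 4 sense flips]
mesh 1 [76T→82T]: running ratio 38/41, sense −
mesh 2 [24T→69T]: running ratio 304/943, sense +
mesh 3 [69T→49T]: running ratio 912/2009, sense −
mesh 4 [43T→43T]: running ratio 912/2009, sense +
ω_out/ω_in = 912/2009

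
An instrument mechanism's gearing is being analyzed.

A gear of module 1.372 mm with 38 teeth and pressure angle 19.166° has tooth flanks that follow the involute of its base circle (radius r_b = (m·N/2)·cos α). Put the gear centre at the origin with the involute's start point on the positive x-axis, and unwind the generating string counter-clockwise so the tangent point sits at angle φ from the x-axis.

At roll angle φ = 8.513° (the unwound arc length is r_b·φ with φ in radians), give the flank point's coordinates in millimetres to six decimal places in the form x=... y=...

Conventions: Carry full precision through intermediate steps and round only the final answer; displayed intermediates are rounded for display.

x=24.893377 y=0.026862

class = single-mesh tooth geometry [base-circle involute, m = 1.372, 38T]
pitch radius r_p = m·N/2 = 1.372·38/2 = 26.068000
base radius r_b = r_p·cos α = 26.068000·cos 19.166° = 24.623086
roll angle φ = 8.513° = 0.14857988 rad
x = r_b·(cos φ + φ·sin φ) = 24.893377
y = r_b·(sin φ − φ·cos φ) = 0.026862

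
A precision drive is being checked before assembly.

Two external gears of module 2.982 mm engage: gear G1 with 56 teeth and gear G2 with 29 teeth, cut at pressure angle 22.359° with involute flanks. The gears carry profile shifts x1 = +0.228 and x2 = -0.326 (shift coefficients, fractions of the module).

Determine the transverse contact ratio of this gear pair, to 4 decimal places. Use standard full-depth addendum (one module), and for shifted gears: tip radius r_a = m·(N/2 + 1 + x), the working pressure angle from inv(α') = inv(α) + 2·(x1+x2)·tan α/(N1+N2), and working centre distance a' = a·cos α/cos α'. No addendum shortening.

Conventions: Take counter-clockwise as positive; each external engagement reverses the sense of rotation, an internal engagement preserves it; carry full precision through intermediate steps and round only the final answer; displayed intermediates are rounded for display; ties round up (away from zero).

recognized (one external pair, fixed centres): single-mesh tooth geometry, m = 2.982, N1 = 56, N2 = 29
base radii: r_b1 = 77.218644, r_b2 = 39.988226
tip radii: r_a1 = 87.157896, r_a2 = 45.248868
inv(α') = inv(22.359°) + 2·(+0.228-0.326)·tan α/(56+29) = 0.02014670  ⇒  α' = 22.03256°
a' = a·cos α / cos α' = 126.7350·cos 22.359°/cos 22.03256° = 126.440731
action lengths: √(r_a1²−r_b1²) = 40.420042, √(r_a2²−r_b2²) = 21.175500
base pitch p_b = π·m·cos α = 8.663912
CR = (40.420042 + 21.175500 − 126.440731·sin 22.03256°)/8.663912 = 1.634758
contact ratio ≈ 1.6348

1.6348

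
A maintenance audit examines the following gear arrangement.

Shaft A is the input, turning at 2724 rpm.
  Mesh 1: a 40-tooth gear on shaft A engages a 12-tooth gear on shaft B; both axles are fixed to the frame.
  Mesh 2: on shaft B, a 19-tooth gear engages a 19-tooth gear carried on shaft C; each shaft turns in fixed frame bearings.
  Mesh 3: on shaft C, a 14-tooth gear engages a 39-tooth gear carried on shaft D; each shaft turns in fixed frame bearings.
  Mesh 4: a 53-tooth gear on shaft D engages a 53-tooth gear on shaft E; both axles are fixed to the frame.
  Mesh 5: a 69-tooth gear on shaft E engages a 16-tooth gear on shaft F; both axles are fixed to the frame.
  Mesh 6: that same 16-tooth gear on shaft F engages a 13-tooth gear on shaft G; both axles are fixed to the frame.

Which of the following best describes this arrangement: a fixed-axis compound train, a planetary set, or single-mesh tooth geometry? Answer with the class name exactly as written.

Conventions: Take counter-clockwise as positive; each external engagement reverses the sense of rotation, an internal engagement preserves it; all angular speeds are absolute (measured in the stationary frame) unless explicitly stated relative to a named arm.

6-mesh fixed-axis compound train (all bearings frame-fixed)
classification: fixed-axis compound train

fixed-axis compound train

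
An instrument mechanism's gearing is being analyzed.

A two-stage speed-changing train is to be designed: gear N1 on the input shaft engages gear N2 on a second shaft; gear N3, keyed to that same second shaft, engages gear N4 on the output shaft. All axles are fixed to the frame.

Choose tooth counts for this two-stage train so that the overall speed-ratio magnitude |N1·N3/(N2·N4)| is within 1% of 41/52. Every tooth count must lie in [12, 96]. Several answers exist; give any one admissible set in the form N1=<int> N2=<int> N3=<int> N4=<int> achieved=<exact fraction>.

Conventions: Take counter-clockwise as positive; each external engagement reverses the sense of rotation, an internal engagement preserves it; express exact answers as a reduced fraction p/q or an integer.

class = fixed-axis compound train [2-stage, 41/52 wanted]
target = 41/52 in lowest terms: an exact hit needs N1·N3 = k·41 and N2·N4 = k·52 for one integer k, every count in [12, 96]; additionally prefer no 1:1 stage (N1 ≠ N2, N3 ≠ N4)
k = 1…11: no 1:1-free in-range split of k·41 and k·52 into factor pairs; take k = 12
k = 12: N1·N3 = 492 = 12·41, N2·N4 = 624 = 52·12
achieved = 12·41/(52·12) = 41/52; |achieved − target| = 0 ≤ 41/5200 ✓

N1=12 N2=52 N3=41 N4=12 achieved=41/52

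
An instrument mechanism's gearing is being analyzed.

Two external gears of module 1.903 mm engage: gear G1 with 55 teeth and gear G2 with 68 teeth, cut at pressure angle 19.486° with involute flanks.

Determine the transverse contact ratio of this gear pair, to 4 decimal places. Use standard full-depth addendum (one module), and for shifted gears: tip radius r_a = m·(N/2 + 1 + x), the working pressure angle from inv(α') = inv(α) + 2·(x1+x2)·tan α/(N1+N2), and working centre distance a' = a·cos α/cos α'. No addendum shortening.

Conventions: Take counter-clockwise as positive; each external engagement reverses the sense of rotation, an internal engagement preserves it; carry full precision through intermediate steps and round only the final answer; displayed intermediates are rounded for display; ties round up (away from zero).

1.8171

recognized (one external pair, fixed centres): single-mesh tooth geometry, m = 1.903, N1 = 55, N2 = 68
base radii: r_b1 = 49.335053, r_b2 = 60.996065
tip radii: r_a1 = 54.235500, r_a2 = 66.605000
no profile shift: α' = α, a' = a
action lengths: √(r_a1²−r_b1²) = 22.528693, √(r_a2²−r_b2²) = 26.752683
base pitch p_b = π·m·cos α = 5.636023
CR = (22.528693 + 26.752683 − 117.034500·sin 19.48600°)/5.636023 = 1.817135
contact ratio ≈ 1.8171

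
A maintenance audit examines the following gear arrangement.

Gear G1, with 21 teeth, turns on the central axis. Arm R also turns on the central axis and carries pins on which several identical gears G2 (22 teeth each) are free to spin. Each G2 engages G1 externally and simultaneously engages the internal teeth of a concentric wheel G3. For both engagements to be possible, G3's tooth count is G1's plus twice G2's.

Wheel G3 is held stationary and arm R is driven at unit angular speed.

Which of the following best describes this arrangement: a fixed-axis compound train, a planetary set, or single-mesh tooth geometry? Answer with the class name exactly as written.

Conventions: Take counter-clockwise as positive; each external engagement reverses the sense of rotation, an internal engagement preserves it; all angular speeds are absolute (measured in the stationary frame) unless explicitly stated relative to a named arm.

planetary set

planetary set (21T centre, 22T on arm, 65T internal) — Willis relation
classification: planetary set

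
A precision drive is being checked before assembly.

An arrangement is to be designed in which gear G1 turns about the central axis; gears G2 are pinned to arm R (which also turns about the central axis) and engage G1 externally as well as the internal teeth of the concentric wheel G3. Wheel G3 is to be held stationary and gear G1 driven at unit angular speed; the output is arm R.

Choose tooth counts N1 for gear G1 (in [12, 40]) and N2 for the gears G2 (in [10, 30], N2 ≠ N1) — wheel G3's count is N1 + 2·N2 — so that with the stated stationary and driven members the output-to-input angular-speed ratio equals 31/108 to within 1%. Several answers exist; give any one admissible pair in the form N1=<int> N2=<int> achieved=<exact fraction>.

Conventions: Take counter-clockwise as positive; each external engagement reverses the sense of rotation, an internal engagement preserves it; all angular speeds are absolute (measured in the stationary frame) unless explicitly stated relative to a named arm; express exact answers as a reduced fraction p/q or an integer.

topology: planetary set — design target 31/108, arm = carrier (Willis)
Willis with ω_ring = 0: ω_arm/ω_sun = N1/(N1+N3); set equal to 31/108  ⇒  N3/N1 = 1/(31/108) − 1 = 77/31
N3 = N1 + 2·N2  ⇒  N2/N1 = (N3/N1 − 1)/2 = (77/31 − 1)/2 = 23/31
smallest multiple with N1 ≥ 12 and N2 ≥ 10: k = 1  ⇒  N1 = 1·31 = 31, N2 = 1·23 = 23 (N1 ≤ 40, N2 ≤ 30, N2 ≠ N1 ✓), N3 = 31 + 2·23 = 77
check: N1/(N1+N3) with N1 = 31, N3 = 77 gives 31/108; |achieved − target| = 0 ≤ 31/10800 ✓

N1=31 N2=23 achieved=31/108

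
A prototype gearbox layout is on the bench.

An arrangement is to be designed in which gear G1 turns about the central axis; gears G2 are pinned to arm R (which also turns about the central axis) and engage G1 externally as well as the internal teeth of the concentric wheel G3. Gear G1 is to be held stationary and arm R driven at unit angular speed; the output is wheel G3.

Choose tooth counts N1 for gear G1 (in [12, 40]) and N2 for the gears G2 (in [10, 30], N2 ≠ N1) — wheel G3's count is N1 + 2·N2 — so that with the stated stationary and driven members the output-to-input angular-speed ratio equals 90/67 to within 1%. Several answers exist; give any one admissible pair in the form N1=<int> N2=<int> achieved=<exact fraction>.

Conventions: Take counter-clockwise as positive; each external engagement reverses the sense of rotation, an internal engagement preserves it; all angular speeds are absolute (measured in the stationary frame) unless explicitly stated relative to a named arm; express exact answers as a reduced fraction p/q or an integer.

N1=23 N2=22 achieved=90/67

class = planetary set [ratio 90/67 wanted; Willis about the carrier]
Willis with ω_sun = 0: ω_ring/ω_arm = (N1+N3)/N3; set equal to 90/67  ⇒  N3/N1 = 1/(90/67 − 1) = 67/23
N3 = N1 + 2·N2  ⇒  N2/N1 = (N3/N1 − 1)/2 = (67/23 − 1)/2 = 22/23
smallest multiple with N1 ≥ 12 and N2 ≥ 10: k = 1  ⇒  N1 = 1·23 = 23, N2 = 1·22 = 22 (N1 ≤ 40, N2 ≤ 30, N2 ≠ N1 ✓), N3 = 23 + 2·22 = 67
check: (N1+N3)/N3 with N1 = 23, N3 = 67 gives 90/67; |achieved − target| = 0 ≤ 9/670 ✓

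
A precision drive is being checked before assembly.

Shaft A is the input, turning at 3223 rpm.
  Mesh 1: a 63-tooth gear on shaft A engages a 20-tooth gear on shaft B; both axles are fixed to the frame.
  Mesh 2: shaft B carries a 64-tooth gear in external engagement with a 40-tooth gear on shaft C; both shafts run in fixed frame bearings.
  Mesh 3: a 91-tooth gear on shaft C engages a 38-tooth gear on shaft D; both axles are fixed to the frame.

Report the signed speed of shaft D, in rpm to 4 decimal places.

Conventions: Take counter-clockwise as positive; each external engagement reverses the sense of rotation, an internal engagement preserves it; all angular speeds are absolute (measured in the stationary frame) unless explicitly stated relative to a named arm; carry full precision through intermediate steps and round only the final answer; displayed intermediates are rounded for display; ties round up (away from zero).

-38899.9137 rpm

3-mesh fixed-axis compound train (all bearings frame-fixed)
mesh 1 [63T→20T]: ω = 3223.0000×63/20 = 10152.4500 rpm, sense flips to −
mesh 2 [64T→40T]: ω = 10152.4500×64/40 = 16243.9200 rpm, sense flips to +
mesh 3 [91T→38T]: ω = 16243.9200×91/38 = 38899.9137 rpm, sense flips to −
signed output speed = -38899.9137 rpm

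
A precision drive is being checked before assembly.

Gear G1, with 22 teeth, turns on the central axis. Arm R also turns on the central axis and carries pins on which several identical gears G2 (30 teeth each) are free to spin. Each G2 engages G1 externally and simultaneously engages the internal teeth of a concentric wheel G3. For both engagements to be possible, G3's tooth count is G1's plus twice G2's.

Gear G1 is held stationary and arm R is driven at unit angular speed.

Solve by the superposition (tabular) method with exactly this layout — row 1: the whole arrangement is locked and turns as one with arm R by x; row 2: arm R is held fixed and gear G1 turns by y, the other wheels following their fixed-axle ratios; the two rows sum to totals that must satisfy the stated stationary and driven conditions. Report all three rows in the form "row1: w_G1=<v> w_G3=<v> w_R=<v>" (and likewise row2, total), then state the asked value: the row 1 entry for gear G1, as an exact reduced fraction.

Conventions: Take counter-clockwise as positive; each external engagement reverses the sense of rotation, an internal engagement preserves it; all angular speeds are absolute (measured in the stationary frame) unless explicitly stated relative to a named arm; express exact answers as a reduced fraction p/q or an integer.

recognized (axles ride arm R): planetary set, 22/30/82 teeth
row 1 — lock + rotate with arm: ω_sun = ω_ring = ω_arm = x
row 2: sun turns y, ring = −(22/82)·y, arm 0
boundary: total ω_sun = x + y = 0 and total ω_arm = x = 1  ⇒  y = -1, x = 1
row 2 ring = −(22/82)·(-1) = 11/41
totals (row 1 + row 2): sun 1 + (-1) = 0, ring 1 + 11/41 = 52/41, arm 1 + 0 = 1
asked cell (row1, sun) = 1

row1: w_G1=1 w_G3=1 w_R=1
row2: w_G1=-1 w_G3=11/41 w_R=0
total: w_G1=0 w_G3=52/41 w_R=1
asked value: 1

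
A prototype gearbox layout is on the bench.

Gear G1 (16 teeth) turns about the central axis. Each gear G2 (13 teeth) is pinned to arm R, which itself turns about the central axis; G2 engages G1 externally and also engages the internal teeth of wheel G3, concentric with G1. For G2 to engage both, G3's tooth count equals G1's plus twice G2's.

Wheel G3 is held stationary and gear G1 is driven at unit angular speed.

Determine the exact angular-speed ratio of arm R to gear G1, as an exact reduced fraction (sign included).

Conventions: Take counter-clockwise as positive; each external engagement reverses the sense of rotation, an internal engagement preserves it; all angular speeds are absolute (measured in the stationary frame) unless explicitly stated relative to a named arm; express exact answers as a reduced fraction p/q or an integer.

8/29

class = planetary set [G3 = 16+2·13 = 42; Willis about the carrier]
ring teeth: 16 + 2·13 = 42
16(ω_sun−ω_arm) = −42(ω_ring−ω_arm),  ω_ring = 0, ω_sun = 1
16(1−ω_arm) = −42(0−ω_arm)  ⇒  58·ω_arm = 16  ⇒  ω_arm = 8/29
ω_out/ω_in = 8/29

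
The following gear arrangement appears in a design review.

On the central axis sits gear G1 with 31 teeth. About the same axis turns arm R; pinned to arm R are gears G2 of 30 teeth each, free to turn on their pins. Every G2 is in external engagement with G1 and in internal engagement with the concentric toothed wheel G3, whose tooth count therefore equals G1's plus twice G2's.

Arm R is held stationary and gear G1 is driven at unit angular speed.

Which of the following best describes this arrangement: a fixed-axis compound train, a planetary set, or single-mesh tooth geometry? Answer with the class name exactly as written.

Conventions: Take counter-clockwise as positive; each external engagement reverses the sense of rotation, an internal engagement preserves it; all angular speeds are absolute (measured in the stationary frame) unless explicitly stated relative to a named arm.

recognized (axles ride arm R): planetary set, 31/30/91 teeth
classification: planetary set

planetary set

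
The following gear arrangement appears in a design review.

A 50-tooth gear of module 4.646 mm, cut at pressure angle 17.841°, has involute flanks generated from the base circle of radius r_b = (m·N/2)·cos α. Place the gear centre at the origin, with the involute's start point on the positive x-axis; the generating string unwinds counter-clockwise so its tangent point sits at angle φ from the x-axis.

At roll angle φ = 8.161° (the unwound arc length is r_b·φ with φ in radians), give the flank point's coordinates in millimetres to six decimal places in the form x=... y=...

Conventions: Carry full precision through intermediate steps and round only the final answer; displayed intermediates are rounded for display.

x=111.680282 y=0.106286

recognized (one wheel, involute flank): single-mesh tooth geometry, m = 4.646, N = 50
pitch radius r_p = m·N/2 = 4.646·50/2 = 116.150000
base radius r_b = r_p·cos α = 116.150000·cos 17.841° = 110.564393
roll angle φ = 8.161° = 0.14243632 rad
x = r_b·(cos φ + φ·sin φ) = 111.680282
y = r_b·(sin φ − φ·cos φ) = 0.106286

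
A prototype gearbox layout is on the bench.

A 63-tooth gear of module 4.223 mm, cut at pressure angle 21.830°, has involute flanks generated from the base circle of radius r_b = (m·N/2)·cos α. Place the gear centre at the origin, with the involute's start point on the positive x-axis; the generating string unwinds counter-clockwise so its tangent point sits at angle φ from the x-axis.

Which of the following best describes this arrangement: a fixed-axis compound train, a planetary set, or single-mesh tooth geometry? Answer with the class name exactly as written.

single-mesh involute tooth geometry (63T wheel at module 4.223)
classification: single-mesh tooth geometry

single-mesh tooth geometry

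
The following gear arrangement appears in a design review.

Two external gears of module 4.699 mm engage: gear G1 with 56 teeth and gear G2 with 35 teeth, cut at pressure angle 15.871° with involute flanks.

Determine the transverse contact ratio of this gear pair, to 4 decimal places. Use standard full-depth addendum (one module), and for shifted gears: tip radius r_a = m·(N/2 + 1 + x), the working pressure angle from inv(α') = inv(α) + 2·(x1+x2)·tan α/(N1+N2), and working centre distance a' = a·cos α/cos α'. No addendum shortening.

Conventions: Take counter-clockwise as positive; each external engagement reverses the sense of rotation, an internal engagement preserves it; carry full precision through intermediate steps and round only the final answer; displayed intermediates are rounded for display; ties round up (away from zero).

1.9806

single-mesh involute tooth geometry (56T engaging 35T at module 4.699)
base radii: r_b1 = 126.556456, r_b2 = 79.097785
tip radii: r_a1 = 136.271000, r_a2 = 86.931500
no profile shift: α' = α, a' = a
action lengths: √(r_a1²−r_b1²) = 50.529684, √(r_a2²−r_b2²) = 36.064195
base pitch p_b = π·m·cos α = 14.199601
CR = (50.529684 + 36.064195 − 213.804500·sin 15.87100°)/14.199601 = 1.980637
contact ratio ≈ 1.9806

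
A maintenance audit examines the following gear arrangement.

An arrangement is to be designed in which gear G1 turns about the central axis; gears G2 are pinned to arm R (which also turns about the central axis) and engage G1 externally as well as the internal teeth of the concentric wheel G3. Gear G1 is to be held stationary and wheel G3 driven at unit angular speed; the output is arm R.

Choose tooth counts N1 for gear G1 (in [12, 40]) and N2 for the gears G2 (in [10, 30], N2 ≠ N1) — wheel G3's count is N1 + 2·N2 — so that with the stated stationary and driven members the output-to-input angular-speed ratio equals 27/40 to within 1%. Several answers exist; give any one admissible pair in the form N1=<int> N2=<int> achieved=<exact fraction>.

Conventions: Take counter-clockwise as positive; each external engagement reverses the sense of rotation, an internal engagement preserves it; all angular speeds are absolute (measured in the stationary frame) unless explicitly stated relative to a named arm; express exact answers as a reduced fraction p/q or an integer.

N1=26 N2=14 achieved=27/40

design class (target 27/40): planetary set
Willis with ω_sun = 0: ω_arm/ω_ring = N3/(N1+N3); set equal to 27/40  ⇒  N3/N1 = (27/40)/(1 − 27/40) = 27/13
N3 = N1 + 2·N2  ⇒  N2/N1 = (N3/N1 − 1)/2 = (27/13 − 1)/2 = 7/13
smallest multiple with N1 ≥ 12 and N2 ≥ 10: k = 2  ⇒  N1 = 2·13 = 26, N2 = 2·7 = 14 (N1 ≤ 40, N2 ≤ 30, N2 ≠ N1 ✓), N3 = 26 + 2·14 = 54
check: N3/(N1+N3) with N1 = 26, N3 = 54 gives 27/40; |achieved − target| = 0 ≤ 27/4000 ✓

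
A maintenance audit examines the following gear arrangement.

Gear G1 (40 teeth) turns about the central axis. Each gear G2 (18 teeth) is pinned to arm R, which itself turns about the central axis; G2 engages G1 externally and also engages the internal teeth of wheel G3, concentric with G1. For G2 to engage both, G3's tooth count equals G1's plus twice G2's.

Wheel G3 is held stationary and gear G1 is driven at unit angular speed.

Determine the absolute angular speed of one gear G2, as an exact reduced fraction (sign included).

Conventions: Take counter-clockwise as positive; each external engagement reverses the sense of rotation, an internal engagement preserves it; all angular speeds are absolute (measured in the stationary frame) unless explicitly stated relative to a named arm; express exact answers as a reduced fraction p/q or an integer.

-10/9

topology: planetary set — G1 40T / G2 18T / G3 76T, arm = carrier (Willis)
ring teeth: 40 + 2·18 = 76
40(ω_sun−ω_arm) = −76(ω_ring−ω_arm),  ω_ring = 0, ω_sun = 1
40(1−ω_arm) = −76(0−ω_arm)  ⇒  116·ω_arm = 40  ⇒  ω_arm = 10/29
sun–planet mesh: 40·(1−10/29) = −18·(ω_p−ω_arm)  ⇒  ω_p−ω_arm = -380/261
ω_p = 10/29 − 380/261 = -10/9
exact speed ratio = -10/9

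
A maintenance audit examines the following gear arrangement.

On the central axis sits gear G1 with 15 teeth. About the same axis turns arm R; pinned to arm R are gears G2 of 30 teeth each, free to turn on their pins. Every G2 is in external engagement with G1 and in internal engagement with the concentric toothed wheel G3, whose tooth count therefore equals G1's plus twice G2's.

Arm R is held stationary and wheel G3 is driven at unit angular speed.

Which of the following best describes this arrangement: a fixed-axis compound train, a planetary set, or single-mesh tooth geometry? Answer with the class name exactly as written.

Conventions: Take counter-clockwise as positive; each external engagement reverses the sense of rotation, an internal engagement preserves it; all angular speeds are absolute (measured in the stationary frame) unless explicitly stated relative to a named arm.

class = planetary set [G3 = 15+2·30 = 75; Willis about the carrier]
classification: planetary set

planetary set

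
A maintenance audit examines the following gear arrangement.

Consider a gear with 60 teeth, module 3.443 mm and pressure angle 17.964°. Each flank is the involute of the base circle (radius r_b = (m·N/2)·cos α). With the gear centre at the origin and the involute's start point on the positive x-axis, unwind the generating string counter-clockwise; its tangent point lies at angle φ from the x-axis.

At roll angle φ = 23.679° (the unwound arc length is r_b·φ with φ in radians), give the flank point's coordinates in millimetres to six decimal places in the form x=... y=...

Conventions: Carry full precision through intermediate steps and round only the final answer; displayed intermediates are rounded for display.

topology: single-mesh involute geometry — m = 3.443, N = 60
pitch radius r_p = m·N/2 = 3.443·60/2 = 103.290000
base radius r_b = r_p·cos α = 103.290000·cos 17.964° = 98.254663
roll angle φ = 23.679° = 0.41327651 rad
x = r_b·(cos φ + φ·sin φ) = 106.290590
y = r_b·(sin φ − φ·cos φ) = 2.272575

x=106.290590 y=2.272575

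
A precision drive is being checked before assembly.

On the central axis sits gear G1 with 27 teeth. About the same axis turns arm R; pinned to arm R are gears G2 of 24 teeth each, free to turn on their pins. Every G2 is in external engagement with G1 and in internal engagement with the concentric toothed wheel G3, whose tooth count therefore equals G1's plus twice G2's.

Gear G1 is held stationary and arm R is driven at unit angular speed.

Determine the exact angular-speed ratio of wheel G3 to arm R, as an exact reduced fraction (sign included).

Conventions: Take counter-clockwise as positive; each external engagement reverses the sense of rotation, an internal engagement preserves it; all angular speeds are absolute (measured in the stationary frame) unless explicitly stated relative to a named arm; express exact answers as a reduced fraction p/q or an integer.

planetary set (27T centre, 24T on arm, 75T internal) — Willis relation
ring teeth: 27 + 2·24 = 75
27(ω_sun−ω_arm) = −75(ω_ring−ω_arm),  ω_sun = 0, ω_arm = 1
ω_ring = 1 − (27/75)(0−1) = 34/25
ω_out/ω_in = 34/25

34/25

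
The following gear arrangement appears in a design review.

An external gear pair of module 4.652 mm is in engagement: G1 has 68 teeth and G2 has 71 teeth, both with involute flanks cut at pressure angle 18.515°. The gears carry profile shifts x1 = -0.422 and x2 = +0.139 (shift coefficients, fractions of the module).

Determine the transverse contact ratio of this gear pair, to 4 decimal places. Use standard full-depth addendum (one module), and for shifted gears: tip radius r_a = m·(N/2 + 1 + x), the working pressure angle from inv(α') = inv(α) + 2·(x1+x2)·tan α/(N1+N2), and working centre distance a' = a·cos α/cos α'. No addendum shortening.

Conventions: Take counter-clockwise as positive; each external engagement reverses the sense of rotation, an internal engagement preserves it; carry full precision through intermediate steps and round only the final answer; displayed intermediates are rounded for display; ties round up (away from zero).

1.9536

single-mesh involute tooth geometry (68T engaging 71T at module 4.652)
base radii: r_b1 = 149.981312, r_b2 = 156.598134
tip radii: r_a1 = 160.856856, r_a2 = 170.444628
inv(α') = inv(18.515°) + 2·(-0.422+0.139)·tan α/(68+71) = 0.01037510  ⇒  α' = 17.78823°
a' = a·cos α / cos α' = 323.3140·cos 18.515°/cos 17.78823° = 321.972237
action lengths: √(r_a1²−r_b1²) = 58.142362, √(r_a2²−r_b2²) = 67.293354
base pitch p_b = π·m·cos α = 13.858241
CR = (58.142362 + 67.293354 − 321.972237·sin 17.78823°)/13.858241 = 1.953589
contact ratio ≈ 1.9536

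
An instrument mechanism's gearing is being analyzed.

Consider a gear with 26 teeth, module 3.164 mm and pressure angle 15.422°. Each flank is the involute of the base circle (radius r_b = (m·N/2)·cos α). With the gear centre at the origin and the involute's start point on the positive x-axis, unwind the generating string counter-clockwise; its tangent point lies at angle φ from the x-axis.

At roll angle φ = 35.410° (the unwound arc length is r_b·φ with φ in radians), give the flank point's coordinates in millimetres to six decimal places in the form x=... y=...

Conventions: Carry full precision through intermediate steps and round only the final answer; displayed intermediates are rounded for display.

single-mesh involute tooth geometry (26T wheel at module 3.164)
pitch radius r_p = m·N/2 = 3.164·26/2 = 41.132000
base radius r_b = r_p·cos α = 41.132000·cos 15.422° = 39.650975
roll angle φ = 35.410° = 0.61802109 rad
x = r_b·(cos φ + φ·sin φ) = 46.515454
y = r_b·(sin φ − φ·cos φ) = 3.002362

x=46.515454 y=3.002362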